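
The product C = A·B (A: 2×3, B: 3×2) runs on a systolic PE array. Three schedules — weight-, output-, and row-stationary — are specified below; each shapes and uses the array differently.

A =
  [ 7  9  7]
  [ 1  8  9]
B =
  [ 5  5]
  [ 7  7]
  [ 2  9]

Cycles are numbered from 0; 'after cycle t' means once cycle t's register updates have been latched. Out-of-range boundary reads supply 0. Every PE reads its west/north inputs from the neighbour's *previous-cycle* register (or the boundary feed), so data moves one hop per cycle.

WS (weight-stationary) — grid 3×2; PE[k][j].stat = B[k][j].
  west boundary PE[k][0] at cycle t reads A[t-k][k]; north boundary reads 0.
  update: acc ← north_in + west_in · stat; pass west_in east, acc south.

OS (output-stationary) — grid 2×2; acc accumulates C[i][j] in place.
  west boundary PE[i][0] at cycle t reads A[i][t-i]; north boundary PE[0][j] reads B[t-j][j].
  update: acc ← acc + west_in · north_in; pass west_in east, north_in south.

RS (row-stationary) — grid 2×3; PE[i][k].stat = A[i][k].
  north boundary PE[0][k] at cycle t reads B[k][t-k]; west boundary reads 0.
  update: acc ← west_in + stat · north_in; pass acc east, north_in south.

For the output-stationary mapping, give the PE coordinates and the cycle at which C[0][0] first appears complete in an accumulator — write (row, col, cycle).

OS — PE[0][0] is where C[0][0] collects:
  t=0 PE[0][0]: acc=35 h=7 v=5
  t=1 PE[0][0]: acc=98 h=9 v=7
  t=2 PE[0][0]: acc=112 h=7 v=2

(row, col, cycle) = (0, 0, 2)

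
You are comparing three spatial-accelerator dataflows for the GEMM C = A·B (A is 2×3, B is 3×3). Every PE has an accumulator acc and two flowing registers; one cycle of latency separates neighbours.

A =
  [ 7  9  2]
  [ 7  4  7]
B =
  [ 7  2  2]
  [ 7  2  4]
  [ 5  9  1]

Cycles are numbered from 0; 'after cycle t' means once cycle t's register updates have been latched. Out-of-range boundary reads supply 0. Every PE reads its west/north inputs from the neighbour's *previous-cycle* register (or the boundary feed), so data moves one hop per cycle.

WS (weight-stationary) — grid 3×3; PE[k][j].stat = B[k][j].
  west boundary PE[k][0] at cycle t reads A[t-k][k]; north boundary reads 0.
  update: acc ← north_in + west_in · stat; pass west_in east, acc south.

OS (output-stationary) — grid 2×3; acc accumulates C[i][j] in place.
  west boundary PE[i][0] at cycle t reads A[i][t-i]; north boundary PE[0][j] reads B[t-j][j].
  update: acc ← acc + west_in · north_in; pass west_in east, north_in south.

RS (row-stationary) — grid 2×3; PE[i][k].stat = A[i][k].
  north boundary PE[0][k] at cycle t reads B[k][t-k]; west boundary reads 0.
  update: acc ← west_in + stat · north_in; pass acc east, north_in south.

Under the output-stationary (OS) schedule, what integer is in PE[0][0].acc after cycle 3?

PE[0][0].acc = 122

OS (2×3). Following PE[0][0] plus its west/north inputs:
  after 0 — PE[0][0] acc=49, pass-E 7, pass-S 7
  after 1 — PE[0][0] acc=112, pass-E 9, pass-S 7
  after 2 — PE[0][0] acc=122, pass-E 2, pass-S 5
  after 3 — PE[0][0] acc=122, pass-E 0, pass-S 0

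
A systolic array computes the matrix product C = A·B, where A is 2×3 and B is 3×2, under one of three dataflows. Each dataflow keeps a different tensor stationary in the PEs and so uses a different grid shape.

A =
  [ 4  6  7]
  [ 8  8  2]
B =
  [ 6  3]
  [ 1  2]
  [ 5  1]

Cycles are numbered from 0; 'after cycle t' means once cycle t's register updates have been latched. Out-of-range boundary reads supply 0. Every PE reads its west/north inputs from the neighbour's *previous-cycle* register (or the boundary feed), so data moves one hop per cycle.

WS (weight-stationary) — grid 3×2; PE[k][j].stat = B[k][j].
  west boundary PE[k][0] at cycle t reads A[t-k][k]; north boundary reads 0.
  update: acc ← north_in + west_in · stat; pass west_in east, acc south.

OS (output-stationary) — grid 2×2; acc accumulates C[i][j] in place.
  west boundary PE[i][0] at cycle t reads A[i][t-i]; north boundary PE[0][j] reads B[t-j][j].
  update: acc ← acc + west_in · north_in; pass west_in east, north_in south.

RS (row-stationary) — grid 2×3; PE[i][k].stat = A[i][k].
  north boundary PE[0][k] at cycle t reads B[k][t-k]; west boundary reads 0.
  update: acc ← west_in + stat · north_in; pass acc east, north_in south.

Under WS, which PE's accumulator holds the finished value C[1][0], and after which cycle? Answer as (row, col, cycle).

(row, col, cycle) = (2, 0, 3)

WS: C[1][0] accumulates in PE[2][0]:
  @0  [2,0]  acc 0  |  →0  ↓0
  @1  [2,0]  acc 0  |  →0  ↓0
  @2  [2,0]  acc 65  |  →7  ↓65
  @3  [2,0]  acc 66  |  →2  ↓66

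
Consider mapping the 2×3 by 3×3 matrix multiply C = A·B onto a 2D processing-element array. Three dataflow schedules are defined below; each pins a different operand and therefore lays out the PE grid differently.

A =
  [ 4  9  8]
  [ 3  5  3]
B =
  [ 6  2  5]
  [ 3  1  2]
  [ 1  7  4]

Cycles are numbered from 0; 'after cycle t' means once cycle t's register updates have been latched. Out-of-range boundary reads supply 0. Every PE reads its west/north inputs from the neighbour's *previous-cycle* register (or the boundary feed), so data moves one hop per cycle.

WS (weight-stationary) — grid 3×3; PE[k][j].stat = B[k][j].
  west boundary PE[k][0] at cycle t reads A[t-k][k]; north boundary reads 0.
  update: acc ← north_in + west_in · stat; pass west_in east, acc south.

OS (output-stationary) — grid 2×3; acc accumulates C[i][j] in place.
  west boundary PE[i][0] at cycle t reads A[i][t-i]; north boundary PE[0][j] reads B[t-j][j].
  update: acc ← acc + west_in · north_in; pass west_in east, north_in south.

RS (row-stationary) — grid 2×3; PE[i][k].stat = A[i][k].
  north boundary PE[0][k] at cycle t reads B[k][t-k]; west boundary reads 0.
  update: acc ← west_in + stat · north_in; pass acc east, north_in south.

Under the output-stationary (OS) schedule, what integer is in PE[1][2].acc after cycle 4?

PE[1][2].acc = 25

OS on a 2×3 grid — tracing PE[1][2] and its feeders:
  step 0 · PE0,2: acc=0; fwd→0 fwd↓0
  step 0 · PE1,1: acc=0; fwd→0 fwd↓0
  step 0 · PE1,2: acc=0; fwd→0 fwd↓0
  step 1 · PE0,2: acc=0; fwd→0 fwd↓0
  step 1 · PE1,1: acc=0; fwd→0 fwd↓0
  step 1 · PE1,2: acc=0; fwd→0 fwd↓0
  step 2 · PE0,2: acc=20; fwd→4 fwd↓5
  step 2 · PE1,1: acc=6; fwd→3 fwd↓2
  step 2 · PE1,2: acc=0; fwd→0 fwd↓0
  step 3 · PE0,2: acc=38; fwd→9 fwd↓2
  step 3 · PE1,1: acc=11; fwd→5 fwd↓1
  step 3 · PE1,2: acc=15; fwd→3 fwd↓5
  step 4 · PE0,2: acc=70; fwd→8 fwd↓4
  step 4 · PE1,1: acc=32; fwd→3 fwd↓7
  step 4 · PE1,2: acc=25; fwd→5 fwd↓2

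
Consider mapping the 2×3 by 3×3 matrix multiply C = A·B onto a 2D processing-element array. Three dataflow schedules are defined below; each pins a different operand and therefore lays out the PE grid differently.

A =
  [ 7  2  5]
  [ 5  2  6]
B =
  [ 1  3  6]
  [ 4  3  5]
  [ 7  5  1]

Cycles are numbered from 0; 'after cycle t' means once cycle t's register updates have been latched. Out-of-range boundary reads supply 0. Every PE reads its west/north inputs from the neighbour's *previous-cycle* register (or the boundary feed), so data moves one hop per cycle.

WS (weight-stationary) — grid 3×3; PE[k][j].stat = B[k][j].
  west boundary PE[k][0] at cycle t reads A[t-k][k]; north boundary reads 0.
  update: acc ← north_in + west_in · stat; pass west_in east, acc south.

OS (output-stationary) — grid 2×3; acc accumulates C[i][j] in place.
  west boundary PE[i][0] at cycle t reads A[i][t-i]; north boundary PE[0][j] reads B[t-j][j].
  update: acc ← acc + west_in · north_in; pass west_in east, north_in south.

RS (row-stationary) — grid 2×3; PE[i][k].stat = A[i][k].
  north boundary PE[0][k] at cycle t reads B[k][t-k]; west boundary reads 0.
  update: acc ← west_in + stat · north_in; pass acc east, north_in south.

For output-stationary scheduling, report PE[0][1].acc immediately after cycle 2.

PE[0][1].acc = 27

OS (2×3). Following PE[0][1] plus its west/north inputs:
  0: (0,0).acc=7  regs=<7,1>
  0: (0,1).acc=0  regs=<0,0>
  1: (0,0).acc=15  regs=<2,4>
  1: (0,1).acc=21  regs=<7,3>
  2: (0,0).acc=50  regs=<5,7>
  2: (0,1).acc=27  regs=<2,3>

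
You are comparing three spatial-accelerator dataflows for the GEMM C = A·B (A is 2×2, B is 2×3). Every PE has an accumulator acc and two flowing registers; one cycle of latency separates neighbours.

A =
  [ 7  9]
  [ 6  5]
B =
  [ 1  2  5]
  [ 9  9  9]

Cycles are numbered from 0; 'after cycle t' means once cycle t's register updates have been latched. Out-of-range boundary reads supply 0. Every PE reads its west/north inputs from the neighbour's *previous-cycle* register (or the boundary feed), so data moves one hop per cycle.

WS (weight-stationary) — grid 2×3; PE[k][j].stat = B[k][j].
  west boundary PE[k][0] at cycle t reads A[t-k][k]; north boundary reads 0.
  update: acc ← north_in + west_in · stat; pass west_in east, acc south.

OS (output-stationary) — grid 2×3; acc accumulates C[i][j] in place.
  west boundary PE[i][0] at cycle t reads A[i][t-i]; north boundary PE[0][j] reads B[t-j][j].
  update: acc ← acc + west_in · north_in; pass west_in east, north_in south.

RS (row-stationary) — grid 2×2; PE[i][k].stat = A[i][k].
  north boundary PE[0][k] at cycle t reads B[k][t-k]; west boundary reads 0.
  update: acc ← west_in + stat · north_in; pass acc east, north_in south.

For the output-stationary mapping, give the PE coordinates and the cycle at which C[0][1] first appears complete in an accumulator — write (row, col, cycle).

Under OS, C[0][1] lands at PE[0][1]:
  step 0 · PE0,1: acc=0; fwd→0 fwd↓0
  step 1 · PE0,1: acc=14; fwd→7 fwd↓2
  step 2 · PE0,1: acc=95; fwd→9 fwd↓9

(row, col, cycle) = (0, 1, 2)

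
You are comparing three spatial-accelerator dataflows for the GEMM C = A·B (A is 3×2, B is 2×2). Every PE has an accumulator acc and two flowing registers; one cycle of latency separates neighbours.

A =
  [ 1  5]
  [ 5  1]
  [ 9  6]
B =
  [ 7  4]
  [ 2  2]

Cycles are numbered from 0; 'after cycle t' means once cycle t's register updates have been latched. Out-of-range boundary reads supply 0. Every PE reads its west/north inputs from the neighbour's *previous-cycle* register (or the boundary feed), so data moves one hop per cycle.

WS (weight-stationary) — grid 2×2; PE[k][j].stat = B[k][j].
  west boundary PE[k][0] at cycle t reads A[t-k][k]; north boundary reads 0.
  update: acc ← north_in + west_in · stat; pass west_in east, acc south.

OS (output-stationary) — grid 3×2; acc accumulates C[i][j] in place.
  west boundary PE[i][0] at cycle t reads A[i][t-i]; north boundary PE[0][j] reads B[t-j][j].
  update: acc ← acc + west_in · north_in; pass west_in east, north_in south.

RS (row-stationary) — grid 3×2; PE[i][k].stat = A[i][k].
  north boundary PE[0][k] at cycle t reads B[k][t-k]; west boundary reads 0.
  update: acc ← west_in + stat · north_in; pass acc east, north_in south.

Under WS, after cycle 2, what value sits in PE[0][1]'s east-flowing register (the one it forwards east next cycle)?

register = 5

WS (2×2). Following PE[0][1] plus its west/north inputs:
  after 0 — PE[0][0] acc=7, pass-E 1, pass-S 7
  after 0 — PE[0][1] acc=0, pass-E 0, pass-S 0
  after 1 — PE[0][0] acc=35, pass-E 5, pass-S 35
  after 1 — PE[0][1] acc=4, pass-E 1, pass-S 4
  after 2 — PE[0][0] acc=63, pass-E 9, pass-S 63
  after 2 — PE[0][1] acc=20, pass-E 5, pass-S 20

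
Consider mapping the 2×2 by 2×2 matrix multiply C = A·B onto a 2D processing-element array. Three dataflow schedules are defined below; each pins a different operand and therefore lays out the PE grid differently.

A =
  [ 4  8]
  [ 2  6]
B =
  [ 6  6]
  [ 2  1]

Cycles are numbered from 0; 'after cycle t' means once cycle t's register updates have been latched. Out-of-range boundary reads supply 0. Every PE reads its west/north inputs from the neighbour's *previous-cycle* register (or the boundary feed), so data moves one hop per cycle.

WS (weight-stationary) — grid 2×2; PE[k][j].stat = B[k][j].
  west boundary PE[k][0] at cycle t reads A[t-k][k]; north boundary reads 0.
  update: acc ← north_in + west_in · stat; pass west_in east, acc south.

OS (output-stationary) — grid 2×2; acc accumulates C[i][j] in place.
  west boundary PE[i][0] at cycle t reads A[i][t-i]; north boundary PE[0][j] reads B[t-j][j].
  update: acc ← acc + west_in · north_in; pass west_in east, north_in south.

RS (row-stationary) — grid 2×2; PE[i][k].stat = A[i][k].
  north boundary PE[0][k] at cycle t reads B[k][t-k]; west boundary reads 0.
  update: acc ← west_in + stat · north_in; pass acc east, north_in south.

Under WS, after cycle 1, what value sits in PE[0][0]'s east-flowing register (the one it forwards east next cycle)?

Tracing WS — 2×2 array, target PE[0][0]:
  c0 r0c0: 24 / 4 / 24
  c1 r0c0: 12 / 2 / 12

register = 2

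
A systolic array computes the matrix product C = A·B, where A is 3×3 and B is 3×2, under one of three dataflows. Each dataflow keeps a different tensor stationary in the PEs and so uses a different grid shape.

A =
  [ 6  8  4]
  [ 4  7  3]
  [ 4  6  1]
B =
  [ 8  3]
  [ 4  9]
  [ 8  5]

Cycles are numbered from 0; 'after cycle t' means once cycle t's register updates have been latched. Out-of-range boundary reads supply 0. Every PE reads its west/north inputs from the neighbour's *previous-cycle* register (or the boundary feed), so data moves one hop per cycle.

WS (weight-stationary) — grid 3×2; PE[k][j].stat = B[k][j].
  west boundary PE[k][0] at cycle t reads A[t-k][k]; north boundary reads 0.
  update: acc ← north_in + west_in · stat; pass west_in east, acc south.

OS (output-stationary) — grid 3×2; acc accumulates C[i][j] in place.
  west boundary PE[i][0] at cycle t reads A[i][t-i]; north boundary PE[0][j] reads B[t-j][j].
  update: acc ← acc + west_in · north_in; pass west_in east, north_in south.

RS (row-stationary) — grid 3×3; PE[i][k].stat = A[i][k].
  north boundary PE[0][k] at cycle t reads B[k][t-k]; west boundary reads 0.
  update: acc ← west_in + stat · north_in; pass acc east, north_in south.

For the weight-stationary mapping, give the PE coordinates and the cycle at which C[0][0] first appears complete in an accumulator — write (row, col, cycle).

(row, col, cycle) = (2, 0, 2)

WS: C[0][0] accumulates in PE[2][0]:
  @0  [2,0]  acc 0  |  →0  ↓0
  @1  [2,0]  acc 0  |  →0  ↓0
  @2  [2,0]  acc 112  |  →4  ↓112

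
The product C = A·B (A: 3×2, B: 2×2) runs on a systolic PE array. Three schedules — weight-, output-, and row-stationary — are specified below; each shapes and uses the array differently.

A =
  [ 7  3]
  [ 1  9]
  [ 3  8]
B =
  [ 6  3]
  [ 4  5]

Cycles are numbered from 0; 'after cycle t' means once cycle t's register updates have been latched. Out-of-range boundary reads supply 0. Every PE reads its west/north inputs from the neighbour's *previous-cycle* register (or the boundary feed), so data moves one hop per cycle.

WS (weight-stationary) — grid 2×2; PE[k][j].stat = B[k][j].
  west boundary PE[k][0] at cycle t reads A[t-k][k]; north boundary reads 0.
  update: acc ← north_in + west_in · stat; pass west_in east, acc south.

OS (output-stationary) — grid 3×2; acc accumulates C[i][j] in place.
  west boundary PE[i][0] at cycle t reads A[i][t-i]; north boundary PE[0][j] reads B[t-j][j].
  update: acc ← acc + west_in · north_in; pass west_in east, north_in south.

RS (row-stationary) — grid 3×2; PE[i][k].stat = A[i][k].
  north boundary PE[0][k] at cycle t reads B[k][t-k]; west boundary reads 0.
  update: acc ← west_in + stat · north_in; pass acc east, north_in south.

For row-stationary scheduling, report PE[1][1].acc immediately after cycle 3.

PE[1][1].acc = 48

RS (3×2). Following PE[1][1] plus its west/north inputs:
  [0] (0,1) acc=0 (h:0 v:0)
  [0] (1,0) acc=0 (h:0 v:0)
  [0] (1,1) acc=0 (h:0 v:0)
  [1] (0,1) acc=54 (h:54 v:4)
  [1] (1,0) acc=6 (h:6 v:6)
  [1] (1,1) acc=0 (h:0 v:0)
  [2] (0,1) acc=36 (h:36 v:5)
  [2] (1,0) acc=3 (h:3 v:3)
  [2] (1,1) acc=42 (h:42 v:4)
  [3] (0,1) acc=0 (h:0 v:0)
  [3] (1,0) acc=0 (h:0 v:0)
  [3] (1,1) acc=48 (h:48 v:5)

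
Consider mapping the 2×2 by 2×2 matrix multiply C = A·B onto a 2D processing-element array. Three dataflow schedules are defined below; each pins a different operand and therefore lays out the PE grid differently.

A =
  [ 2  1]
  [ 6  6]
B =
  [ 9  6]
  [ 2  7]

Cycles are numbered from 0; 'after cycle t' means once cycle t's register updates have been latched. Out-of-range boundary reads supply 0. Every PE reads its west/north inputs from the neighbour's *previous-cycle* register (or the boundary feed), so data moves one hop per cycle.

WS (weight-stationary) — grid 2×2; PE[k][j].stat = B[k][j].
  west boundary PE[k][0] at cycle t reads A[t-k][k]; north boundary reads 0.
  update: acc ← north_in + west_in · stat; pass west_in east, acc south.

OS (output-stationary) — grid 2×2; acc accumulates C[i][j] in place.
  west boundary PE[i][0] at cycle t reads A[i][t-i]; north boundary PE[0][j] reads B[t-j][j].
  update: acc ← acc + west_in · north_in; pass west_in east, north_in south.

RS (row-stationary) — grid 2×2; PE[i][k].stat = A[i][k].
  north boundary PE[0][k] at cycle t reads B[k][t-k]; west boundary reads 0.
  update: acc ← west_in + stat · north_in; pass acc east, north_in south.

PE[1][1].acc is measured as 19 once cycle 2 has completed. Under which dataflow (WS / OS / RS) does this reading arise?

dataflow = WS

Under WS (2×2), PE[1][1]:
  @0  [1,1]  acc 0  |  →0  ↓0
  @1  [1,1]  acc 0  |  →0  ↓0
  @2  [1,1]  acc 19  |  →1  ↓19
Under OS (2×2), PE[1][1]:
  @0  [1,1]  acc 0  |  →0  ↓0
  @1  [1,1]  acc 0  |  →0  ↓0
  @2  [1,1]  acc 36  |  →6  ↓6
Under RS (2×2), PE[1][1]:
  @0  [1,1]  acc 0  |  →0  ↓0
  @1  [1,1]  acc 0  |  →0  ↓0
  @2  [1,1]  acc 66  |  →66  ↓2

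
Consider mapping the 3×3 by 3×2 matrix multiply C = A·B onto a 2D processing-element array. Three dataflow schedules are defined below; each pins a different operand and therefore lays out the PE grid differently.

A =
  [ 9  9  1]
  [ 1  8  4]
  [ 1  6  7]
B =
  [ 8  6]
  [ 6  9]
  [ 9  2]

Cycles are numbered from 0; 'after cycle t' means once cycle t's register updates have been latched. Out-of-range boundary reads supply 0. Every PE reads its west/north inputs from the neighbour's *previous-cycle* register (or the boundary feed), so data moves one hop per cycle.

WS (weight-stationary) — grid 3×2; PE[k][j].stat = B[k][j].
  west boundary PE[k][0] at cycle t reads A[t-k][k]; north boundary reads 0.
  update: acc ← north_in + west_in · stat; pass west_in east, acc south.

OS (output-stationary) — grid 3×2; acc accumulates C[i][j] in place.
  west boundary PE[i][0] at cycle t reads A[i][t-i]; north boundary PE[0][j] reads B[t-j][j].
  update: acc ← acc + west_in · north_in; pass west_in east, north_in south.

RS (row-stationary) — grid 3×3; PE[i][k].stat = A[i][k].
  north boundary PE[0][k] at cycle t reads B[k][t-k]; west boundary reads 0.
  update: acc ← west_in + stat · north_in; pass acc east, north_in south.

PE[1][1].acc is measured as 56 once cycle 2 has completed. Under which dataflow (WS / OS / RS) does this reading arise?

— WS: 3×2; PE[1][1] trace:
  t=0 PE[1][1]: acc=0 h=0 v=0
  t=1 PE[1][1]: acc=0 h=0 v=0
  t=2 PE[1][1]: acc=135 h=9 v=135
— OS: 3×2; PE[1][1] trace:
  t=0 PE[1][1]: acc=0 h=0 v=0
  t=1 PE[1][1]: acc=0 h=0 v=0
  t=2 PE[1][1]: acc=6 h=1 v=6
— RS: 3×3; PE[1][1] trace:
  t=0 PE[1][1]: acc=0 h=0 v=0
  t=1 PE[1][1]: acc=0 h=0 v=0
  t=2 PE[1][1]: acc=56 h=56 v=6

dataflow = RS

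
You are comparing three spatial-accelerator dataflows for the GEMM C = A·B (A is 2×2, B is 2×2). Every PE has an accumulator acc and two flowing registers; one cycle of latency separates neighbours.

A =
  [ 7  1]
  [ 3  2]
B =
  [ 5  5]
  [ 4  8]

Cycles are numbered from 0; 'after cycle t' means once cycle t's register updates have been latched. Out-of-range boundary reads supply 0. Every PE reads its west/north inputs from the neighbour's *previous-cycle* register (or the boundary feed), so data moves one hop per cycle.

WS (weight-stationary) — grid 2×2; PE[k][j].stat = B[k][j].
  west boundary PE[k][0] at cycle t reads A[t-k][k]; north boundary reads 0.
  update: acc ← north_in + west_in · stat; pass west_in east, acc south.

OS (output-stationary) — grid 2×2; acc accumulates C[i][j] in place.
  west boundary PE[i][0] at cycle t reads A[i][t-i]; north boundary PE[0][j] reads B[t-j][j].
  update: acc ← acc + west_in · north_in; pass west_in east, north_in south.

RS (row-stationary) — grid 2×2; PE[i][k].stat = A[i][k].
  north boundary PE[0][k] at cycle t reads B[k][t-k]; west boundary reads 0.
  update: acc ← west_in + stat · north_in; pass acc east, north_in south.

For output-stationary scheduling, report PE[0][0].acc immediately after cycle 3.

OS (2×2). Following PE[0][0] plus its west/north inputs:
  0: (0,0).acc=35  regs=<7,5>
  1: (0,0).acc=39  regs=<1,4>
  2: (0,0).acc=39  regs=<0,0>
  3: (0,0).acc=39  regs=<0,0>

PE[0][0].acc = 39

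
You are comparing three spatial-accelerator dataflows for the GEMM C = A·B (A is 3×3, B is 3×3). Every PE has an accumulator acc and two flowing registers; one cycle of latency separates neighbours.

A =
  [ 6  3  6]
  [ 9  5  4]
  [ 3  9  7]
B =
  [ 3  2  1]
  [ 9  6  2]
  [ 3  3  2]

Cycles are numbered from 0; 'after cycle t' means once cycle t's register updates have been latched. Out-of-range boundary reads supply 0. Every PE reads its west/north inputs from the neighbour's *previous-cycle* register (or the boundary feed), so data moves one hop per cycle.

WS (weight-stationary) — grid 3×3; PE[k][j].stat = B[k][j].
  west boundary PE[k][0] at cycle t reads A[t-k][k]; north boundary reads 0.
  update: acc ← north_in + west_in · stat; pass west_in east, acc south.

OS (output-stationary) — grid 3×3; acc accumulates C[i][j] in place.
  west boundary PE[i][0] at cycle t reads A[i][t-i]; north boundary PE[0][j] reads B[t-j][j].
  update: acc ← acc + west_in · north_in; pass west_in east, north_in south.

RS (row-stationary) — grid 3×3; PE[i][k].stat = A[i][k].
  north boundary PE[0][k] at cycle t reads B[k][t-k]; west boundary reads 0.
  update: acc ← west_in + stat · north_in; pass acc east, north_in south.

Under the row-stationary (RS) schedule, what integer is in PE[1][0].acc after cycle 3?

RS on a 3×3 grid — tracing PE[1][0] and its feeders:
  t=0 PE[0][0]: acc=18 h=18 v=3
  t=0 PE[1][0]: acc=0 h=0 v=0
  t=1 PE[0][0]: acc=12 h=12 v=2
  t=1 PE[1][0]: acc=27 h=27 v=3
  t=2 PE[0][0]: acc=6 h=6 v=1
  t=2 PE[1][0]: acc=18 h=18 v=2
  t=3 PE[0][0]: acc=0 h=0 v=0
  t=3 PE[1][0]: acc=9 h=9 v=1

PE[1][0].acc = 9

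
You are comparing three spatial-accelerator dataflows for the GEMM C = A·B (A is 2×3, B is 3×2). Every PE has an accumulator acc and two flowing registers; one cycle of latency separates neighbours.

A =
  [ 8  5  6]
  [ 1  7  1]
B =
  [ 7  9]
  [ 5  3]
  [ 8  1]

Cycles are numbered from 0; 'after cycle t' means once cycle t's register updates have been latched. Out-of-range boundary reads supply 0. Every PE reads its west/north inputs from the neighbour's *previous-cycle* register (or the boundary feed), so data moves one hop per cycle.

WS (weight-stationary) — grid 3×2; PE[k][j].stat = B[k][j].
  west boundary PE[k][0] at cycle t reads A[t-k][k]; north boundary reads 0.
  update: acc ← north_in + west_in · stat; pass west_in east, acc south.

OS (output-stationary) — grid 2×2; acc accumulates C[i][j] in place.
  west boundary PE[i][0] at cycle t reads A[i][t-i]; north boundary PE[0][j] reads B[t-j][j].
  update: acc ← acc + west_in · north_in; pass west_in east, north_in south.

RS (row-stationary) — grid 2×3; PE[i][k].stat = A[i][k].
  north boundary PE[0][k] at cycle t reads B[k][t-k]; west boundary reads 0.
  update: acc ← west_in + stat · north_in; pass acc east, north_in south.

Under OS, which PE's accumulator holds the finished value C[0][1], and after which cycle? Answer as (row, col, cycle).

(row, col, cycle) = (0, 1, 3)

Under OS, C[0][1] lands at PE[0][1]:
  cycle 0: PE[0][1] → acc 0, east 0, south 0
  cycle 1: PE[0][1] → acc 72, east 8, south 9
  cycle 2: PE[0][1] → acc 87, east 5, south 3
  cycle 3: PE[0][1] → acc 93, east 6, south 1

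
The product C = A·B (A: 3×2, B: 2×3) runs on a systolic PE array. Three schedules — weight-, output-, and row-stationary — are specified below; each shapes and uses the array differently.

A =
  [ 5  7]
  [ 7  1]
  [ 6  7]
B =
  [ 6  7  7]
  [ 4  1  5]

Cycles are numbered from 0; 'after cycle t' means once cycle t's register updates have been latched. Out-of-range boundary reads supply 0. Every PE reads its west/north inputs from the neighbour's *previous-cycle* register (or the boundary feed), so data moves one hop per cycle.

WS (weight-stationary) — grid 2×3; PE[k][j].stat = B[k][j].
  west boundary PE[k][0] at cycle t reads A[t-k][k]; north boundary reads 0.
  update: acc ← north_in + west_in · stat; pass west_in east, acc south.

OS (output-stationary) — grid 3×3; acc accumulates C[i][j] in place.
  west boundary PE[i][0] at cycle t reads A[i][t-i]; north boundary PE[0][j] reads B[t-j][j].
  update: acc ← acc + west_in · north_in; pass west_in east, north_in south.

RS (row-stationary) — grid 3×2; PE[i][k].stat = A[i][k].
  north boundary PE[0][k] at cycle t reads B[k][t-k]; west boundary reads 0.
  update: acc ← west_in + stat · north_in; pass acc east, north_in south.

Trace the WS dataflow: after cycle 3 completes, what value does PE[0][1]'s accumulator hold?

WS (2×3). Following PE[0][1] plus its west/north inputs:
  [0] (0,0) acc=30 (h:5 v:30)
  [0] (0,1) acc=0 (h:0 v:0)
  [1] (0,0) acc=42 (h:7 v:42)
  [1] (0,1) acc=35 (h:5 v:35)
  [2] (0,0) acc=36 (h:6 v:36)
  [2] (0,1) acc=49 (h:7 v:49)
  [3] (0,0) acc=0 (h:0 v:0)
  [3] (0,1) acc=42 (h:6 v:42)

PE[0][1].acc = 42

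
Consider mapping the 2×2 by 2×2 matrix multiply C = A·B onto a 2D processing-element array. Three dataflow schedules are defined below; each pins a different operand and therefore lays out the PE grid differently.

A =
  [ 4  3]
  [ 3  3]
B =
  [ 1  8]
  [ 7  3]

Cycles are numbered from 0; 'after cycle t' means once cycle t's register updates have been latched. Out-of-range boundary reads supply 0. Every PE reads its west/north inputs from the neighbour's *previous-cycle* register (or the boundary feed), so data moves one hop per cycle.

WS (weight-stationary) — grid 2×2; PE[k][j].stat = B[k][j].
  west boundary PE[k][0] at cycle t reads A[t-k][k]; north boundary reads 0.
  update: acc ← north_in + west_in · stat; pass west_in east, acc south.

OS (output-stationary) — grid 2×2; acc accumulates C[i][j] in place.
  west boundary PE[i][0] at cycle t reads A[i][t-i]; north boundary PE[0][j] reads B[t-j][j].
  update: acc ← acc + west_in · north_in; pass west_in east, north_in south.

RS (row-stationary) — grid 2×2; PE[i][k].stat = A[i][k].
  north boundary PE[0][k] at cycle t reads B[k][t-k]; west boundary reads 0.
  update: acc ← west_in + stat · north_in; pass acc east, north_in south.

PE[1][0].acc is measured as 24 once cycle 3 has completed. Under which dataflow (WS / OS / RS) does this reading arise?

— WS: 2×2; PE[1][0] trace:
  cycle 0: PE[1][0] → acc 0, east 0, south 0
  cycle 1: PE[1][0] → acc 25, east 3, south 25
  cycle 2: PE[1][0] → acc 24, east 3, south 24
  cycle 3: PE[1][0] → acc 0, east 0, south 0
— OS: 2×2; PE[1][0] trace:
  cycle 0: PE[1][0] → acc 0, east 0, south 0
  cycle 1: PE[1][0] → acc 3, east 3, south 1
  cycle 2: PE[1][0] → acc 24, east 3, south 7
  cycle 3: PE[1][0] → acc 24, east 0, south 0
— RS: 2×2; PE[1][0] trace:
  cycle 0: PE[1][0] → acc 0, east 0, south 0
  cycle 1: PE[1][0] → acc 3, east 3, south 1
  cycle 2: PE[1][0] → acc 24, east 24, south 8
  cycle 3: PE[1][0] → acc 0, east 0, south 0

dataflow = OS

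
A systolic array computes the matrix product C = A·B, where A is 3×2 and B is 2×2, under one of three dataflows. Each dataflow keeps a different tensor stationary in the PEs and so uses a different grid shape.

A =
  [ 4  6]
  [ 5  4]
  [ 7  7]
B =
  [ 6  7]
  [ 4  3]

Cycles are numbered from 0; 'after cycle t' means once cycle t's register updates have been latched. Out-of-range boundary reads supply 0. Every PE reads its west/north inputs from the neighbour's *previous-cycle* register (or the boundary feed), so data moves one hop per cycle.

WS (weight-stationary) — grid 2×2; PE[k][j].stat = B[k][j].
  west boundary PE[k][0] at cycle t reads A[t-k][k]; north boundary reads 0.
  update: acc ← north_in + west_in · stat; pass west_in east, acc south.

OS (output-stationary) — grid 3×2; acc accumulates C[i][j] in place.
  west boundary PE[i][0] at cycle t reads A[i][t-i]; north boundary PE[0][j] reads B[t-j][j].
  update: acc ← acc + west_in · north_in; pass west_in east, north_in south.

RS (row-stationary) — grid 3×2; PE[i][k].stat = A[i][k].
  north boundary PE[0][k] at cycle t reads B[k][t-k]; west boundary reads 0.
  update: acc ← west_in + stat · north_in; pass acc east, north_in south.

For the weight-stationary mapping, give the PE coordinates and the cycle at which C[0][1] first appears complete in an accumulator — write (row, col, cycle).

(row, col, cycle) = (1, 1, 2)

WS: C[0][1] accumulates in PE[1][1]:
  [0] (1,1) acc=0 (h:0 v:0)
  [1] (1,1) acc=0 (h:0 v:0)
  [2] (1,1) acc=46 (h:6 v:46)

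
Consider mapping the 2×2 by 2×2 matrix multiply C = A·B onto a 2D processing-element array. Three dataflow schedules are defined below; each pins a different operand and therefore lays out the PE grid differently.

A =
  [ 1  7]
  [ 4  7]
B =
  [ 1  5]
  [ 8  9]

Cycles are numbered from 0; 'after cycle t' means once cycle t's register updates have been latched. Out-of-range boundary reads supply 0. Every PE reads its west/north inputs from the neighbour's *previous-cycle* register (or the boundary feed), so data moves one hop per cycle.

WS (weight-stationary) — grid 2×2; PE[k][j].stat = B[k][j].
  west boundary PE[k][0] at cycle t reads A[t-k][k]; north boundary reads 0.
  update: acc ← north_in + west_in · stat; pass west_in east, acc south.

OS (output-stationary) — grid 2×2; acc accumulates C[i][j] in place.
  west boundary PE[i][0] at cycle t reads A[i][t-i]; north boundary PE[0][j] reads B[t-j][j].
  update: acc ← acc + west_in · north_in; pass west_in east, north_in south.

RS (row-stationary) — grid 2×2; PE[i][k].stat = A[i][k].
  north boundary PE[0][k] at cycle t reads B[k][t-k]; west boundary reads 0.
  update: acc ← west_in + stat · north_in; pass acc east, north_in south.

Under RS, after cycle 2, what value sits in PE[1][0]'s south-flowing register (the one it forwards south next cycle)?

register = 5

Tracing RS — 2×2 array, target PE[1][0]:
  [0] (0,0) acc=1 (h:1 v:1)
  [0] (1,0) acc=0 (h:0 v:0)
  [1] (0,0) acc=5 (h:5 v:5)
  [1] (1,0) acc=4 (h:4 v:1)
  [2] (0,0) acc=0 (h:0 v:0)
  [2] (1,0) acc=20 (h:20 v:5)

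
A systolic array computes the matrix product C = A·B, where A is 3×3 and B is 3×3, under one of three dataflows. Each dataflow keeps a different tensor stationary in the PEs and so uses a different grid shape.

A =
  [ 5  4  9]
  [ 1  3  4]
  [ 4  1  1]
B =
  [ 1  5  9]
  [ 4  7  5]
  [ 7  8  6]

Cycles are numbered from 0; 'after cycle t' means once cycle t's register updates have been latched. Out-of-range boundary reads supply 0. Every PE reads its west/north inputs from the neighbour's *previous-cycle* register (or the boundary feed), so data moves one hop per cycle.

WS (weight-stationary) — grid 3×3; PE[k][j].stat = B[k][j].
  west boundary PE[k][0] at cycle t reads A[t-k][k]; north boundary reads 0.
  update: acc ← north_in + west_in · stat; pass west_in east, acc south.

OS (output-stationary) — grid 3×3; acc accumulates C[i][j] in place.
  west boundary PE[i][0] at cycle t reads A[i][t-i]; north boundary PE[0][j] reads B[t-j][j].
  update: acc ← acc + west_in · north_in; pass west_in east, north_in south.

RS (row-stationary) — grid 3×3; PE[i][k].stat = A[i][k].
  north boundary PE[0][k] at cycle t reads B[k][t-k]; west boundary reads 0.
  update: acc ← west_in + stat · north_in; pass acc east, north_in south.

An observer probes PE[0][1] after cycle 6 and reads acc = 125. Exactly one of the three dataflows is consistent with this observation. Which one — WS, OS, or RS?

dataflow = OS

— WS: 3×3; PE[0][1] trace:
  step 0 · PE0,1: acc=0; fwd→0 fwd↓0
  step 1 · PE0,1: acc=25; fwd→5 fwd↓25
  step 2 · PE0,1: acc=5; fwd→1 fwd↓5
  step 3 · PE0,1: acc=20; fwd→4 fwd↓20
  step 4 · PE0,1: acc=0; fwd→0 fwd↓0
  step 5 · PE0,1: acc=0; fwd→0 fwd↓0
  step 6 · PE0,1: acc=0; fwd→0 fwd↓0
— OS: 3×3; PE[0][1] trace:
  step 0 · PE0,1: acc=0; fwd→0 fwd↓0
  step 1 · PE0,1: acc=25; fwd→5 fwd↓5
  step 2 · PE0,1: acc=53; fwd→4 fwd↓7
  step 3 · PE0,1: acc=125; fwd→9 fwd↓8
  step 4 · PE0,1: acc=125; fwd→0 fwd↓0
  step 5 · PE0,1: acc=125; fwd→0 fwd↓0
  step 6 · PE0,1: acc=125; fwd→0 fwd↓0
— RS: 3×3; PE[0][1] trace:
  step 0 · PE0,1: acc=0; fwd→0 fwd↓0
  step 1 · PE0,1: acc=21; fwd→21 fwd↓4
  step 2 · PE0,1: acc=53; fwd→53 fwd↓7
  step 3 · PE0,1: acc=65; fwd→65 fwd↓5
  step 4 · PE0,1: acc=0; fwd→0 fwd↓0
  step 5 · PE0,1: acc=0; fwd→0 fwd↓0
  step 6 · PE0,1: acc=0; fwd→0 fwd↓0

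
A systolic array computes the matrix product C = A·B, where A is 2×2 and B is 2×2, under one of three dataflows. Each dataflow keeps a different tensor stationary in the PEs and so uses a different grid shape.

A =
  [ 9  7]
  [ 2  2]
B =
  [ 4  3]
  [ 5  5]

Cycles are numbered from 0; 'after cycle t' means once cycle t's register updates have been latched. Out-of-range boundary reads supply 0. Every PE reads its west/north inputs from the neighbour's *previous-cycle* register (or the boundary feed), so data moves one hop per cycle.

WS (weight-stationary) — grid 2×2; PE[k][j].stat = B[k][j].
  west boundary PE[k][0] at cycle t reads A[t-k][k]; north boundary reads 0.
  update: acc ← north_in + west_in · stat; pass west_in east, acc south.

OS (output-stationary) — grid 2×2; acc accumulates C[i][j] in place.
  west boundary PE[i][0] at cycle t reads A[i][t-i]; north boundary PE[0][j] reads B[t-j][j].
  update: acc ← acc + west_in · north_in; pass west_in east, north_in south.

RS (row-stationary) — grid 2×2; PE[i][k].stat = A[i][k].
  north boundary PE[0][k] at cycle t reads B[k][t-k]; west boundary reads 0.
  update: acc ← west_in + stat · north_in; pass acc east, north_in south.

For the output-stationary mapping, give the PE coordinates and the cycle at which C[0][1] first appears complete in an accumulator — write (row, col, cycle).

(row, col, cycle) = (0, 1, 2)

OS: C[0][1] accumulates in PE[0][1]:
  cycle 0: PE[0][1] → acc 0, east 0, south 0
  cycle 1: PE[0][1] → acc 27, east 9, south 3
  cycle 2: PE[0][1] → acc 62, east 7, south 5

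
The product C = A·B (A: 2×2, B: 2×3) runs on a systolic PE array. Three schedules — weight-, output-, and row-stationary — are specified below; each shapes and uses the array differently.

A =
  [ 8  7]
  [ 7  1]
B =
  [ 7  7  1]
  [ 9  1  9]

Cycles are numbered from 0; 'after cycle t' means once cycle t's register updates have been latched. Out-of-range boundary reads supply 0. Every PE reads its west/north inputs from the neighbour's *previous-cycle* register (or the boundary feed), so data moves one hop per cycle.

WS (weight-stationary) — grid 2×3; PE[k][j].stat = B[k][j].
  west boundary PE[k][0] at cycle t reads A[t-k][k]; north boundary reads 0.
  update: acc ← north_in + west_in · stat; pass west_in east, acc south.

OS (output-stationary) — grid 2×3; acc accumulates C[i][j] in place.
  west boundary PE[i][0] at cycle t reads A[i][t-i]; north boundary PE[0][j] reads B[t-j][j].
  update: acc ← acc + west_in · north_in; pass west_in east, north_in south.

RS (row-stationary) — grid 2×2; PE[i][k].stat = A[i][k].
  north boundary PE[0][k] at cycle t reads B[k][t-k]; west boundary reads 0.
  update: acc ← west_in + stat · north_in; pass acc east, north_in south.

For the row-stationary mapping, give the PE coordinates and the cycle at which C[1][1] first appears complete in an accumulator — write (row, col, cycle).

(row, col, cycle) = (1, 1, 3)

RS — PE[1][1] is where C[1][1] collects:
  after 0 — PE[1][1] acc=0, pass-E 0, pass-S 0
  after 1 — PE[1][1] acc=0, pass-E 0, pass-S 0
  after 2 — PE[1][1] acc=58, pass-E 58, pass-S 9
  after 3 — PE[1][1] acc=50, pass-E 50, pass-S 1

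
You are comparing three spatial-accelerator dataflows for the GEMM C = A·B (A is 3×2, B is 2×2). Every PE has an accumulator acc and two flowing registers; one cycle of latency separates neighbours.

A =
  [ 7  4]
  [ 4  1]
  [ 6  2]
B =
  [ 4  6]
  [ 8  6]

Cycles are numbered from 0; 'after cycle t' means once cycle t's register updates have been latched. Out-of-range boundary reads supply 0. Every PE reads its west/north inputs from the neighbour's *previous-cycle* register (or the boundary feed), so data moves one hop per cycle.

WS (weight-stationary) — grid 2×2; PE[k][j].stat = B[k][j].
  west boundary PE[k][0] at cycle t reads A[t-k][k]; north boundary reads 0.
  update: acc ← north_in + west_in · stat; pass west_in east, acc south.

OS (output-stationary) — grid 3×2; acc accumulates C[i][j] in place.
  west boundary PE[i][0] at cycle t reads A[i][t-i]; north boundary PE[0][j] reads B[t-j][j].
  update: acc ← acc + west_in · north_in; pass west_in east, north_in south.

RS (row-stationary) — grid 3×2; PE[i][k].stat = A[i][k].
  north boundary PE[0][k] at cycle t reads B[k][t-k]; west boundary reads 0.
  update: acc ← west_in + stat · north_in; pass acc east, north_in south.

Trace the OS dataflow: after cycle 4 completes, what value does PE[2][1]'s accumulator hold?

Tracing OS — 3×2 array, target PE[2][1]:
  @0  [1,1]  acc 0  |  →0  ↓0
  @0  [2,0]  acc 0  |  →0  ↓0
  @0  [2,1]  acc 0  |  →0  ↓0
  @1  [1,1]  acc 0  |  →0  ↓0
  @1  [2,0]  acc 0  |  →0  ↓0
  @1  [2,1]  acc 0  |  →0  ↓0
  @2  [1,1]  acc 24  |  →4  ↓6
  @2  [2,0]  acc 24  |  →6  ↓4
  @2  [2,1]  acc 0  |  →0  ↓0
  @3  [1,1]  acc 30  |  →1  ↓6
  @3  [2,0]  acc 40  |  →2  ↓8
  @3  [2,1]  acc 36  |  →6  ↓6
  @4  [1,1]  acc 30  |  →0  ↓0
  @4  [2,0]  acc 40  |  →0  ↓0
  @4  [2,1]  acc 48  |  →2  ↓6

PE[2][1].acc = 48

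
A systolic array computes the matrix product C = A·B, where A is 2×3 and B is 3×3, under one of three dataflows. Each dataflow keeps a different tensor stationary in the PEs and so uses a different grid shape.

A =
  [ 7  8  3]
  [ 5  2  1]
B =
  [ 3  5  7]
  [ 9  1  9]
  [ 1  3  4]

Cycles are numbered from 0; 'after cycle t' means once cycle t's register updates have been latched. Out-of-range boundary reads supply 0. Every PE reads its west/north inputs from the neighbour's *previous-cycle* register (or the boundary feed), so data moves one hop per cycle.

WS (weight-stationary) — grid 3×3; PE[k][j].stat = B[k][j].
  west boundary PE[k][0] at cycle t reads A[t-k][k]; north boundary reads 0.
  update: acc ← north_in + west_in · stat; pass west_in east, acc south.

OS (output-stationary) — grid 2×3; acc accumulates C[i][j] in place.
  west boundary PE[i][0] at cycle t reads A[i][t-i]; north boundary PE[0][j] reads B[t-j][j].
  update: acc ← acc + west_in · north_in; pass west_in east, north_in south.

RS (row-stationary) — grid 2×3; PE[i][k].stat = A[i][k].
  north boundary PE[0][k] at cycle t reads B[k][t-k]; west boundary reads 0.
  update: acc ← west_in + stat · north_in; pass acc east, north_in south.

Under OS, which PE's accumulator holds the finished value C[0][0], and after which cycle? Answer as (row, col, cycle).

OS — PE[0][0] is where C[0][0] collects:
  after 0 — PE[0][0] acc=21, pass-E 7, pass-S 3
  after 1 — PE[0][0] acc=93, pass-E 8, pass-S 9
  after 2 — PE[0][0] acc=96, pass-E 3, pass-S 1

(row, col, cycle) = (0, 0, 2)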